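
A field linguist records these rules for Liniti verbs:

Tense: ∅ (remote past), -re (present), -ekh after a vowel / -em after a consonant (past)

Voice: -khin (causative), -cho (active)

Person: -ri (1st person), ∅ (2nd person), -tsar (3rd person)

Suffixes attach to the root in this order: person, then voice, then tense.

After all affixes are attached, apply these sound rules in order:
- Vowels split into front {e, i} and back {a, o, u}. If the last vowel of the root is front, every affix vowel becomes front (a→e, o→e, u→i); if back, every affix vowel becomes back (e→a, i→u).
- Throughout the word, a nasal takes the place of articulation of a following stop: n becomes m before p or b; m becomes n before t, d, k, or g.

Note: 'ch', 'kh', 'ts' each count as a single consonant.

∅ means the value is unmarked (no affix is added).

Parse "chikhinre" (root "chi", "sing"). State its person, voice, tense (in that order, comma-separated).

Segment: chi-khin-re.
person: ∅ → 2nd person.
voice: -khin → causative.
tense: -re → present.

2nd person, causative, present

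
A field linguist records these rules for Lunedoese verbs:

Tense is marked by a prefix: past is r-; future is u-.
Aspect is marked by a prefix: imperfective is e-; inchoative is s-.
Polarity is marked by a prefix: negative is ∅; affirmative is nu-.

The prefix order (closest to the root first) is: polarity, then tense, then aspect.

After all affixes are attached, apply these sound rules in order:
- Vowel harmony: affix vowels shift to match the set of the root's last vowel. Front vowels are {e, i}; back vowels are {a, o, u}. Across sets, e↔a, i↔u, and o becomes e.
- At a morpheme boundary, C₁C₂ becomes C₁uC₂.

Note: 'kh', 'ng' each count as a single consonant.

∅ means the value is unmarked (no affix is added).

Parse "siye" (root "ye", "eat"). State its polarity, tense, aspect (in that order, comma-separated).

negative, future, inchoative

Segment: s-u-ye.
polarity: ∅ → negative.
tense: u- → future.
aspect: s- → inchoative.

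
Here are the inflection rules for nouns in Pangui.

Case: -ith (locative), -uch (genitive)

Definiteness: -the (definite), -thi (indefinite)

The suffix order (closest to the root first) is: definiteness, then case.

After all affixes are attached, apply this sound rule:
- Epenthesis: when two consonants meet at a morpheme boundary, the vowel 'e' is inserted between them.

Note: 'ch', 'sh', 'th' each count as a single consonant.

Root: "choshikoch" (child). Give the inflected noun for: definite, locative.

choshikochetheith

Attach definiteness definite -the → choshikochthe.
Attach case locative -ith → choshikochtheith.
Apply epenthesis: choshikochtheith → choshikochetheith.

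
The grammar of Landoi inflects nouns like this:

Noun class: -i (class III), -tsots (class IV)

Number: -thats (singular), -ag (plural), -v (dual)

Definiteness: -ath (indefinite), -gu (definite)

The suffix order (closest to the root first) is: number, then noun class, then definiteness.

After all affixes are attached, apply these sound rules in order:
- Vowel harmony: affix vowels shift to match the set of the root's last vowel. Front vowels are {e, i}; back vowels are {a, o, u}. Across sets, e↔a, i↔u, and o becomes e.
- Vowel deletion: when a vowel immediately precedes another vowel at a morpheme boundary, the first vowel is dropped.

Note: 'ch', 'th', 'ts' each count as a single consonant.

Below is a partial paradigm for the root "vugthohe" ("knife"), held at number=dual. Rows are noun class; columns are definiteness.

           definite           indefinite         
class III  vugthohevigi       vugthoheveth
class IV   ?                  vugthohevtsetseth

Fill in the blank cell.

vugthohevtsetsgi

Attach number dual -v → vugthohev.
Attach noun class class IV -tsots → vugthohevtsots.
Attach definiteness definite -gu → vugthohevtsotsgu.
Apply vowel harmony: vugthohevtsotsgu → vugthohevtsetsgi.
Vowel deletion: no change.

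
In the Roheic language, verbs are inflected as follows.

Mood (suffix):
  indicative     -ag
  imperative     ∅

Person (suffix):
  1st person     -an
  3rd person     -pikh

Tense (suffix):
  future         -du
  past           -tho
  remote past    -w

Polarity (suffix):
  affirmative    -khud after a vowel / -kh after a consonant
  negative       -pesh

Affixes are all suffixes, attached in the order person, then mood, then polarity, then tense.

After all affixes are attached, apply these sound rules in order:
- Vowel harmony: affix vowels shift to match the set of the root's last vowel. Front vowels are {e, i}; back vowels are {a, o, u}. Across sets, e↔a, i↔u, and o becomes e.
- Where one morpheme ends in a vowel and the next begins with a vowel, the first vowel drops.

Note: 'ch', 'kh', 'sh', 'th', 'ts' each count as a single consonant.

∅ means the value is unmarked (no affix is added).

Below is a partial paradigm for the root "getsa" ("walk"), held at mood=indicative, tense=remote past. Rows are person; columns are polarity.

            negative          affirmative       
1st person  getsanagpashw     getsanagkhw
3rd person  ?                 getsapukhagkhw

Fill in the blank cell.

Attach person 3rd person -pikh → getsapikh.
Attach mood indicative -ag → getsapikhag.
Attach polarity negative -pesh → getsapikhagpesh.
Attach tense remote past -w → getsapikhagpeshw.
Apply vowel harmony: getsapikhagpeshw → getsapukhagpashw.
Vowel deletion: no change.

getsapukhagpashw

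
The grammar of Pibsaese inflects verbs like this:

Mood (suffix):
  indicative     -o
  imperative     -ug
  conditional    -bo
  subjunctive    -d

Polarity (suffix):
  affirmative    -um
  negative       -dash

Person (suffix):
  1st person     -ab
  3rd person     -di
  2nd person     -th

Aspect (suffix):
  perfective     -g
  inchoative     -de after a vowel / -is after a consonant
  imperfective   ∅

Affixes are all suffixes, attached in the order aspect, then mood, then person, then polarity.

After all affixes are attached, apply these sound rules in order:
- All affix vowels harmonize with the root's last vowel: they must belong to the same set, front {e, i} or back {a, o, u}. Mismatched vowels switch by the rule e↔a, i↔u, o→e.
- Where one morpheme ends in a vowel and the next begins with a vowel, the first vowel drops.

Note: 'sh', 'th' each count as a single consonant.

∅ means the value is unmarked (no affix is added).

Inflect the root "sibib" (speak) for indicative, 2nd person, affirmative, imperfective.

sibibethim

aspect = imperfective: zero marking, form stays sibib.
Attach mood indicative -o → sibibo.
Attach person 2nd person -th → sibiboth.
Attach polarity affirmative -um → sibibothum.
Apply vowel harmony: sibibothum → sibibethim.
Vowel deletion: no change.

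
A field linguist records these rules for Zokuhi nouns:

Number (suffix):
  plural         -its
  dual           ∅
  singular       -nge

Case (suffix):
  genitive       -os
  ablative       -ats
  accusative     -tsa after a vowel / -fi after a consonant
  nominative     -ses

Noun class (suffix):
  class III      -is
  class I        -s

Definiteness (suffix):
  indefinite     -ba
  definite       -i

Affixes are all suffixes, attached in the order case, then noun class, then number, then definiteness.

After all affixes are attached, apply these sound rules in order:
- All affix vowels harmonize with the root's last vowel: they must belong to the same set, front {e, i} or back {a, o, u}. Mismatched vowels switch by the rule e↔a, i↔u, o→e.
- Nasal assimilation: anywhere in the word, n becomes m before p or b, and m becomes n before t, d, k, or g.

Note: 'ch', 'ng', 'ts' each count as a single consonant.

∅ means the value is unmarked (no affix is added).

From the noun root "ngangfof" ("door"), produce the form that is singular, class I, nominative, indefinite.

ngangfofsassngaba

Attach case nominative -ses → ngangfofses.
Attach noun class class I -s → ngangfofsess.
Attach number singular -nge → ngangfofsessnge.
Attach definiteness indefinite -ba → ngangfofsessngeba.
Apply vowel harmony: ngangfofsessngeba → ngangfofsassngaba.
Nasal assimilation: no change.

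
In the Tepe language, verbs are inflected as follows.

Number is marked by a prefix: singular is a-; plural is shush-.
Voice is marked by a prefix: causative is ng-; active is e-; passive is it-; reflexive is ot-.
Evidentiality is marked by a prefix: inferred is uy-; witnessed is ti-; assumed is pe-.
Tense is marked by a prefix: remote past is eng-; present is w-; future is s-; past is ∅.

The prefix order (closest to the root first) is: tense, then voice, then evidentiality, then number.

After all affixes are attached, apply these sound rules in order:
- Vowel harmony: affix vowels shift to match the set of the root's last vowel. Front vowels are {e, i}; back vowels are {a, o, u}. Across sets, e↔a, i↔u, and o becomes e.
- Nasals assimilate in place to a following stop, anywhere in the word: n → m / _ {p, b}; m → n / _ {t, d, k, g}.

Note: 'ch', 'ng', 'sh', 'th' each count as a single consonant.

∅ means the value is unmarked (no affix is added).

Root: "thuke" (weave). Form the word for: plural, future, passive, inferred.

shishiyitsthuke

Attach tense future s- → sthuke.
Attach voice passive it- → itsthuke.
Attach evidentiality inferred uy- → uyitsthuke.
Attach number plural shush- → shushuyitsthuke.
Apply vowel harmony: shushuyitsthuke → shishiyitsthuke.
Nasal assimilation: no change.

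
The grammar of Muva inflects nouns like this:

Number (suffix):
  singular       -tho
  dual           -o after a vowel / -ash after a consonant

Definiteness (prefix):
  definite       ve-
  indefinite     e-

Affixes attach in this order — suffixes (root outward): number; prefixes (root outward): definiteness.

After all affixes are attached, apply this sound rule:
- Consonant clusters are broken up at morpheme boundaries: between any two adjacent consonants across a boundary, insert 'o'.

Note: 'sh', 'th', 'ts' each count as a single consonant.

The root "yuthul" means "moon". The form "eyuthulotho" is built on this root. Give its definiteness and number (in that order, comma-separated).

Segment: e-yuthul-tho.
definiteness: e- → indefinite.
number: -tho → singular.

indefinite, singular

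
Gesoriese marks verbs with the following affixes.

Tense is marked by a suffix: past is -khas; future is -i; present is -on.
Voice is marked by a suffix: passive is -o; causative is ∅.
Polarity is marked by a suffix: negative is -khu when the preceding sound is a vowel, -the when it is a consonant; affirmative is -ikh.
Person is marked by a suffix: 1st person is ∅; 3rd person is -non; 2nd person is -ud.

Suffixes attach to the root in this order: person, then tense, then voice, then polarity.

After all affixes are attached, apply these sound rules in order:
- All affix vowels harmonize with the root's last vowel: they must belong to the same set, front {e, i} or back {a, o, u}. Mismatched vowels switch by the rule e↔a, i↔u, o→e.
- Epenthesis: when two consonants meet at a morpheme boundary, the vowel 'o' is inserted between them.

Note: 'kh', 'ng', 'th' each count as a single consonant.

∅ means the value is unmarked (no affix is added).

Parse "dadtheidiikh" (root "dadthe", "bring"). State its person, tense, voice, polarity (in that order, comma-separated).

2nd person, future, causative, affirmative

Segment: dadthe-ud-i-ikh.
person: -ud → 2nd person.
tense: -i → future.
voice: ∅ → causative.
polarity: -ikh → affirmative.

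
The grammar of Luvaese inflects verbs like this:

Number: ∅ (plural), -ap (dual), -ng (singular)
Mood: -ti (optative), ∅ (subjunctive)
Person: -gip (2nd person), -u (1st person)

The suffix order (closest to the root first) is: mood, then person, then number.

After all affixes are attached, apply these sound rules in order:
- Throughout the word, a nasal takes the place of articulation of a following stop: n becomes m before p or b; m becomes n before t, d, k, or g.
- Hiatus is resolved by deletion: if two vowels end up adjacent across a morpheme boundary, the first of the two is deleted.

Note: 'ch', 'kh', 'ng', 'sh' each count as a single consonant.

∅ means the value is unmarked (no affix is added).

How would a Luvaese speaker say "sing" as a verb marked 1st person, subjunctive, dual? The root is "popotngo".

popotngap

mood = subjunctive: zero marking, form stays popotngo.
Attach person 1st person -u → popotngou.
Attach number dual -ap → popotngouap.
Nasal assimilation: no change.
Apply vowel deletion: popotngouap → popotngap.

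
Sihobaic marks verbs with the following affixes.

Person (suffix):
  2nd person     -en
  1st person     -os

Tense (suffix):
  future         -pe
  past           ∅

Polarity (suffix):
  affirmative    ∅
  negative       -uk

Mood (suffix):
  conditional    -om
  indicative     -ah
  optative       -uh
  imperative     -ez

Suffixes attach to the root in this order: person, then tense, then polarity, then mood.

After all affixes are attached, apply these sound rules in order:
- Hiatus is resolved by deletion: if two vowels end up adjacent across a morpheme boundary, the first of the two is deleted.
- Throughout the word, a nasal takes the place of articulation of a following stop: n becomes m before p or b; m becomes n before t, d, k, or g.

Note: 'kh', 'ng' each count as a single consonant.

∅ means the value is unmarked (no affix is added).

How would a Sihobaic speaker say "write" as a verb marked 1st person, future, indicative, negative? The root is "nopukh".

nopukhospukah

Attach person 1st person -os → nopukhos.
Attach tense future -pe → nopukhospe.
Attach polarity negative -uk → nopukhospeuk.
Attach mood indicative -ah → nopukhospeukah.
Apply vowel deletion: nopukhospeukah → nopukhospukah.
Nasal assimilation: no change.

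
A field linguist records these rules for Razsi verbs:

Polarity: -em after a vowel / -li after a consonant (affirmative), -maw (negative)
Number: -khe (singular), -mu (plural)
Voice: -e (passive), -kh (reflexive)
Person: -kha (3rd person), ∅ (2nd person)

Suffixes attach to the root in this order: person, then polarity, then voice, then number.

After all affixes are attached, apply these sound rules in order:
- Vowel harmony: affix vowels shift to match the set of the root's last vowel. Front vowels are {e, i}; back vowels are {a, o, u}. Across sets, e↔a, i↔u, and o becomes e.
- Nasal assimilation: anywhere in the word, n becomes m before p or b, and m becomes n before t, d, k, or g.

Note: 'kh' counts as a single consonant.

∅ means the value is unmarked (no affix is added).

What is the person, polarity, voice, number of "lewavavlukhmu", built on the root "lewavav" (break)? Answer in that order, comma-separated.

2nd person, affirmative, reflexive, plural

Segment: lewavav-li-kh-mu.
person: ∅ → 2nd person.
polarity: -em/li → affirmative.
voice: -kh → reflexive.
number: -mu → plural.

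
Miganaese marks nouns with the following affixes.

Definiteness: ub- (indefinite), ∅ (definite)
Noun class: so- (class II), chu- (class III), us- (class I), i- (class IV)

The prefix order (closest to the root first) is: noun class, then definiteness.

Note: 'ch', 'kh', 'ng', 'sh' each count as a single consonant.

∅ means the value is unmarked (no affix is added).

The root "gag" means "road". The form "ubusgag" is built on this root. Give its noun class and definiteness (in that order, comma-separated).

class I, indefinite

Segment: ub-us-gag.
noun class: us- → class I.
definiteness: ub- → indefinite.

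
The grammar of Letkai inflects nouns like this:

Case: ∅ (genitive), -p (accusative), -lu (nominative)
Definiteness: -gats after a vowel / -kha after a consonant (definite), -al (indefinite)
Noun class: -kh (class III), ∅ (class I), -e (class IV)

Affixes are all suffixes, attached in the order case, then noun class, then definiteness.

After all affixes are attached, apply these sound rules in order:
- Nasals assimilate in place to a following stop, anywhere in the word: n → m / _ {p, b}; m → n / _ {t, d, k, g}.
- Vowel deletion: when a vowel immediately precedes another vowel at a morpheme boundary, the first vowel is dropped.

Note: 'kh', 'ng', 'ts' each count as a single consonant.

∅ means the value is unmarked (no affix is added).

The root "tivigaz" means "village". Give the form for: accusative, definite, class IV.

tivigazpegats

Attach case accusative -p → tivigazp.
Attach noun class class IV -e → tivigazpe.
Attach definiteness definite -gats (after vowel 'e') → tivigazpegats.
Nasal assimilation: no change.
Vowel deletion: no change.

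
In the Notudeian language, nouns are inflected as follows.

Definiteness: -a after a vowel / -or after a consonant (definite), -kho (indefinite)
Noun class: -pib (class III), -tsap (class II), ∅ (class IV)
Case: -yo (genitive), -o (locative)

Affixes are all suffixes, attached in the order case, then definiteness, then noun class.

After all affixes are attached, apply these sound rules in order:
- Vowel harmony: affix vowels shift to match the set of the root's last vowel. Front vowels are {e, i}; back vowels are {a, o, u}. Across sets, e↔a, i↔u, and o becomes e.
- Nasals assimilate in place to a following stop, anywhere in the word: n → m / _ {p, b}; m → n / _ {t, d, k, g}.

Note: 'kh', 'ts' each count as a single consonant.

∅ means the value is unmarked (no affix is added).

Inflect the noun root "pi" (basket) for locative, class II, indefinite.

piekhetsep

Attach case locative -o → pio.
Attach definiteness indefinite -kho → piokho.
Attach noun class class II -tsap → piokhotsap.
Apply vowel harmony: piokhotsap → piekhetsep.
Nasal assimilation: no change.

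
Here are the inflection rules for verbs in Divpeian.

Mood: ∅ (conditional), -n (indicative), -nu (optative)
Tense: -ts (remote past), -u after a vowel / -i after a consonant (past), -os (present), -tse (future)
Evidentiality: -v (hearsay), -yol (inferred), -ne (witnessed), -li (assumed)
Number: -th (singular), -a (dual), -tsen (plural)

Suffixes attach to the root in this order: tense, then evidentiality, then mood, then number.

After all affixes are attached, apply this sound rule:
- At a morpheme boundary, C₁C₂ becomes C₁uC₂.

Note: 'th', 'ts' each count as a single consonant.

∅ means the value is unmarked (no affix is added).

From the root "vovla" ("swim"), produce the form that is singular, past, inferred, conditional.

vovlauyoluth

Attach tense past -u (after vowel 'a') → vovlau.
Attach evidentiality inferred -yol → vovlauyol.
mood = conditional: zero marking, form stays vovlauyol.
Attach number singular -th → vovlauyolth.
Apply epenthesis: vovlauyolth → vovlauyoluth.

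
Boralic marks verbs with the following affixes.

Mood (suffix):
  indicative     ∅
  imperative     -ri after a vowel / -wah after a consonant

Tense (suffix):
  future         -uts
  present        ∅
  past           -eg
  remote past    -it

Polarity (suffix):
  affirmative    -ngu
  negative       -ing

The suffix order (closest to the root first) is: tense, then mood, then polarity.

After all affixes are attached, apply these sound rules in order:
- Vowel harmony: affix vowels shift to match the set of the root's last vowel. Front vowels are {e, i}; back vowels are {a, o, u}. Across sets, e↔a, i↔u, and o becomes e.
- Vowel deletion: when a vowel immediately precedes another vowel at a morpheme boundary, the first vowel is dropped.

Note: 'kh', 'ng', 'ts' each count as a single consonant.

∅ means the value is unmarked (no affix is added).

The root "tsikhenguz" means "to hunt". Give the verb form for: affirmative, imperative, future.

Attach tense future -uts → tsikhenguzuts.
Attach mood imperative -wah (after consonant 'ts') → tsikhenguzutswah.
Attach polarity affirmative -ngu → tsikhenguzutswahngu.
Vowel harmony: no change.
Vowel deletion: no change.

tsikhenguzutswahngu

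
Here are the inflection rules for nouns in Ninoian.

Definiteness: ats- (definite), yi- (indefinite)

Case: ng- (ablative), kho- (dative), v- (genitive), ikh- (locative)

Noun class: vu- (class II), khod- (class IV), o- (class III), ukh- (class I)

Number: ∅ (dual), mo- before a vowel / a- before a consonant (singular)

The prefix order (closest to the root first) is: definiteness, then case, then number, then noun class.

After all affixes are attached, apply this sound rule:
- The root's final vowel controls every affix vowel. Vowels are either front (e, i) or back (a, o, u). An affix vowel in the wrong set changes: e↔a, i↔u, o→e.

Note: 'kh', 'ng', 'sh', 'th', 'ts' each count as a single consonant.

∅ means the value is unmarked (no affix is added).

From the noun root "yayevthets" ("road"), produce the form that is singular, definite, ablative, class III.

eengetsyayevthets

Attach definiteness definite ats- → atsyayevthets.
Attach case ablative ng- → ngatsyayevthets.
Attach number singular a- (before consonant 'ng') → angatsyayevthets.
Attach noun class class III o- → oangatsyayevthets.
Apply vowel harmony: oangatsyayevthets → eengetsyayevthets.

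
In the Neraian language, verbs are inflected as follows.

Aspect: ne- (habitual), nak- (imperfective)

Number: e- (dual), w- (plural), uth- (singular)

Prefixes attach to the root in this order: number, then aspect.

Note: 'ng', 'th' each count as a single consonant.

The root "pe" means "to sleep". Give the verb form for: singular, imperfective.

nakuthpe

Attach number singular uth- → uthpe.
Attach aspect imperfective nak- → nakuthpe.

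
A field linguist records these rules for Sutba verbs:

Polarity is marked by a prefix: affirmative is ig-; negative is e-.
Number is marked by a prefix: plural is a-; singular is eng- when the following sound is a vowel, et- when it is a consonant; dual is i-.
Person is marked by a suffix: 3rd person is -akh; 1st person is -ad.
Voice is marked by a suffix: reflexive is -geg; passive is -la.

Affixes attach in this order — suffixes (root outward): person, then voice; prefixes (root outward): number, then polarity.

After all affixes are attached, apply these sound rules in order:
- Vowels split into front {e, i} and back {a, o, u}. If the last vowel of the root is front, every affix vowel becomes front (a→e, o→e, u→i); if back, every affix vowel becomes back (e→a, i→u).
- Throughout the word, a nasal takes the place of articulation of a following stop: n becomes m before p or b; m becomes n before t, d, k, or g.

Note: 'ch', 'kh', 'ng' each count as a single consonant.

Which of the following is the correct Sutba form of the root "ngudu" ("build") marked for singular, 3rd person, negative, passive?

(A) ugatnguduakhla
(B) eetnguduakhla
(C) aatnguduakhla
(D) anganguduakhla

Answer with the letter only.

C

Attach number singular et- (before consonant 'ng') → etngudu.
Attach person 3rd person -akh → etnguduakh.
Attach polarity negative e- → eetnguduakh.
Attach voice passive -la → eetnguduakhla.
Apply vowel harmony: eetnguduakhla → aatnguduakhla.
Nasal assimilation: no change.
So the correct form is aatnguduakhla, option (C).
(A) ugatnguduakhla is wrong: it uses affirmative instead of negative for polarity.
(D) anganguduakhla is wrong: it has the affixes in the wrong order.
(B) eetnguduakhla is wrong: it fails to apply the sound rule(s).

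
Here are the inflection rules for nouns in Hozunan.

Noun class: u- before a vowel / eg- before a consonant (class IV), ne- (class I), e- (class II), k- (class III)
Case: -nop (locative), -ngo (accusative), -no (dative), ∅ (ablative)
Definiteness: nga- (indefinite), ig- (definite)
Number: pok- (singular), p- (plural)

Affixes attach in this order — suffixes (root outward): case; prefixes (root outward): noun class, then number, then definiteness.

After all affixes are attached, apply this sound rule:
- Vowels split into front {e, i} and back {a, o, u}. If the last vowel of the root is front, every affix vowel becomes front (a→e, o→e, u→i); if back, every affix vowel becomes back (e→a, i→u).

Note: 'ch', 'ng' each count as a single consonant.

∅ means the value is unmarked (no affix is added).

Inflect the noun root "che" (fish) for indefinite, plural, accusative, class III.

Attach noun class class III k- → kche.
Attach case accusative -ngo → kchengo.
Attach number plural p- → pkchengo.
Attach definiteness indefinite nga- → ngapkchengo.
Apply vowel harmony: ngapkchengo → ngepkchenge.

ngepkchenge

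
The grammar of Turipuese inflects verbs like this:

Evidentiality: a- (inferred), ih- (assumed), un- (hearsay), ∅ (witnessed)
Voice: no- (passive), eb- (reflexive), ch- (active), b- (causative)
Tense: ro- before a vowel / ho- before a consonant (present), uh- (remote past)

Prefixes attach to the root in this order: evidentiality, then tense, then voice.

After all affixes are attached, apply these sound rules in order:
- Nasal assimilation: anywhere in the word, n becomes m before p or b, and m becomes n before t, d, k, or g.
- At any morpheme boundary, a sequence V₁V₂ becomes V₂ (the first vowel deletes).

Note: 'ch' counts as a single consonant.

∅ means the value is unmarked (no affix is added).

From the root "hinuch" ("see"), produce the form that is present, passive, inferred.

Attach evidentiality inferred a- → ahinuch.
Attach tense present ro- (before vowel 'a') → roahinuch.
Attach voice passive no- → noroahinuch.
Nasal assimilation: no change.
Apply vowel deletion: noroahinuch → norahinuch.

norahinuch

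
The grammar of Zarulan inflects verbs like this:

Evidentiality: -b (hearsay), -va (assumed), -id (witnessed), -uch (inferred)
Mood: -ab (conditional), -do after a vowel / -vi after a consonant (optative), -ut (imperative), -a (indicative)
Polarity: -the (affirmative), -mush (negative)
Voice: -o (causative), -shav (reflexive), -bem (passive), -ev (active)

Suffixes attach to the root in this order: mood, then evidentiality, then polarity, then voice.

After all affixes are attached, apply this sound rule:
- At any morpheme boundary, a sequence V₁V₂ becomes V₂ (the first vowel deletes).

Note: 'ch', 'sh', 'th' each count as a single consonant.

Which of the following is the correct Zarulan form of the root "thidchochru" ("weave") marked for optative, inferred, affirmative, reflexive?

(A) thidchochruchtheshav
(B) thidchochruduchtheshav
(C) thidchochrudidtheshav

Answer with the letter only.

Attach mood optative -do (after vowel 'u') → thidchochrudo.
Attach evidentiality inferred -uch → thidchochrudouch.
Attach polarity affirmative -the → thidchochrudouchthe.
Attach voice reflexive -shav → thidchochrudouchtheshav.
Apply vowel deletion: thidchochrudouchtheshav → thidchochruduchtheshav.
So the correct form is thidchochruduchtheshav, option (B).
(C) thidchochrudidtheshav is wrong: it uses witnessed instead of inferred for evidentiality.
(A) thidchochruchtheshav is wrong: it uses indicative instead of optative for mood.

B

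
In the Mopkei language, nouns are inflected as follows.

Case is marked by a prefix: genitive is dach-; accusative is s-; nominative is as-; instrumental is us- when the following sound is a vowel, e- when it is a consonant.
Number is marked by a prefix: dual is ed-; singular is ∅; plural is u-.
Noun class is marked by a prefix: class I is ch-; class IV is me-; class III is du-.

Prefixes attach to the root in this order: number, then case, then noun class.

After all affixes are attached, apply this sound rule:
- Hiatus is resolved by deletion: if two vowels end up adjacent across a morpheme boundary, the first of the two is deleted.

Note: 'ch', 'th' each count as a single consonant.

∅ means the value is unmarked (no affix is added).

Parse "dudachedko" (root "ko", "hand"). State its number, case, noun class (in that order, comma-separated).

dual, genitive, class III

Segment: du-dach-ed-ko.
number: ed- → dual.
case: dach- → genitive.
noun class: du- → class III.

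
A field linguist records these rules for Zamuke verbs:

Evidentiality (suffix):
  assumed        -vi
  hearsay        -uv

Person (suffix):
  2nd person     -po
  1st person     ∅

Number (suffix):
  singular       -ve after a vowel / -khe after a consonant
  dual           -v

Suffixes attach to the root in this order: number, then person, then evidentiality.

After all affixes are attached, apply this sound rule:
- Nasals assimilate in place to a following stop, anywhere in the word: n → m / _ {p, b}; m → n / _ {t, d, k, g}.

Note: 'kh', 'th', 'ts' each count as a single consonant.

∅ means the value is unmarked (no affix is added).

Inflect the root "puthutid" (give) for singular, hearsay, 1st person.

puthutidkheuv

Attach number singular -khe (after consonant 'd') → puthutidkhe.
person = 1st person: zero marking, form stays puthutidkhe.
Attach evidentiality hearsay -uv → puthutidkheuv.
Nasal assimilation: no change.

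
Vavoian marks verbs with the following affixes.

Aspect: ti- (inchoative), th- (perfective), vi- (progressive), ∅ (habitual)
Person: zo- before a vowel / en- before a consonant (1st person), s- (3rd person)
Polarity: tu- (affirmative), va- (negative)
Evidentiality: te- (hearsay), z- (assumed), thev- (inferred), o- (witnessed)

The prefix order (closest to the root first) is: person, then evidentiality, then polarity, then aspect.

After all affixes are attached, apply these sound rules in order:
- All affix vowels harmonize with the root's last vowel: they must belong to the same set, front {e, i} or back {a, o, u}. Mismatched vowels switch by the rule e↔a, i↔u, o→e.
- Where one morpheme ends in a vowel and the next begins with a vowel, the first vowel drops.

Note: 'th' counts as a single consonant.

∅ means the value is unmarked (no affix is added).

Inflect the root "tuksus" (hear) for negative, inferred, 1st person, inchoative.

tuvathavantuksus

Attach person 1st person en- (before consonant 't') → entuksus.
Attach evidentiality inferred thev- → theventuksus.
Attach polarity negative va- → vatheventuksus.
Attach aspect inchoative ti- → tivatheventuksus.
Apply vowel harmony: tivatheventuksus → tuvathavantuksus.
Vowel deletion: no change.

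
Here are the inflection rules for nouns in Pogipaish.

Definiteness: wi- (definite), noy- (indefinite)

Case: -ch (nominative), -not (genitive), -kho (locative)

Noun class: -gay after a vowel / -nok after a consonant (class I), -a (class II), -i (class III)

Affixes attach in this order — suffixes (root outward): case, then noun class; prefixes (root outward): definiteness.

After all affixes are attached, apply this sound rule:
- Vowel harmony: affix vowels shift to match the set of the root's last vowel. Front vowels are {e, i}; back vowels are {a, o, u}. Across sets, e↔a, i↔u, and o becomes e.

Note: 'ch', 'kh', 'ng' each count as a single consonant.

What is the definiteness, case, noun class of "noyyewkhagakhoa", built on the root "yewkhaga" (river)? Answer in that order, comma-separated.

Segment: noy-yewkhaga-kho-a.
definiteness: noy- → indefinite.
case: -kho → locative.
noun class: -a → class II.

indefinite, locative, class II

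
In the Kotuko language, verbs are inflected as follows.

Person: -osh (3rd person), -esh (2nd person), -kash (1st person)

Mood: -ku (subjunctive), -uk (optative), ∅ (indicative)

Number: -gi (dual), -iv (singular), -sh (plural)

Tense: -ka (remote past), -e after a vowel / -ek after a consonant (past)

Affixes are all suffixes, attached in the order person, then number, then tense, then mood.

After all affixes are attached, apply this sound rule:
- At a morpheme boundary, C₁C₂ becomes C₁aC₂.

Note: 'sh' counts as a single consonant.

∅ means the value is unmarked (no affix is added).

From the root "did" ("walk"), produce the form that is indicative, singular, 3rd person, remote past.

didoshivaka

Attach person 3rd person -osh → didosh.
Attach number singular -iv → didoshiv.
Attach tense remote past -ka → didoshivka.
mood = indicative: zero marking, form stays didoshivka.
Apply epenthesis: didoshivka → didoshivaka.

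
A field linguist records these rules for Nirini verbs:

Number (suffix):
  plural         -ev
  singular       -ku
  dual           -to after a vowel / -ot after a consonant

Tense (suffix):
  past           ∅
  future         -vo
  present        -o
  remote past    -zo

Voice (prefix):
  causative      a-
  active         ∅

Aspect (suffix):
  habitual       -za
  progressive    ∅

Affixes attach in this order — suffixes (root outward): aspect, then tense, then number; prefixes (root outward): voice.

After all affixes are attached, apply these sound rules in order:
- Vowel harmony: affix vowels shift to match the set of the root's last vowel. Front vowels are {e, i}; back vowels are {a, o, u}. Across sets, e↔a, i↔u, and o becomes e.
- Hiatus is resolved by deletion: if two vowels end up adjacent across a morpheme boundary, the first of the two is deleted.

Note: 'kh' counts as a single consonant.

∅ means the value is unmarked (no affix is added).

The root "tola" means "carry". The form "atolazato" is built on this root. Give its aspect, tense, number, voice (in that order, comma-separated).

habitual, past, dual, causative

Segment: a-tola-za-to.
aspect: -za → habitual.
tense: ∅ → past.
number: -to/ot → dual.
voice: a- → causative.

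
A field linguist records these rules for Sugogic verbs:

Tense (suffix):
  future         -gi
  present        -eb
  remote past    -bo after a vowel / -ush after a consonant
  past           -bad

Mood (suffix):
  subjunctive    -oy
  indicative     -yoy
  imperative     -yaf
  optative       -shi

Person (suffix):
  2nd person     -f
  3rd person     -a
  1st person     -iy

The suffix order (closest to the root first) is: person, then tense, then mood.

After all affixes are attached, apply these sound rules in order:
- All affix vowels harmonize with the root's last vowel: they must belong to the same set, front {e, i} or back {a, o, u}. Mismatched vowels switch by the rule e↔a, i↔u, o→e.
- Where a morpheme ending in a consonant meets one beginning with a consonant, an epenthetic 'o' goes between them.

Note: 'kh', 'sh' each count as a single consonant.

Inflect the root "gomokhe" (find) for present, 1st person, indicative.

gomokheiyeboyey

Attach person 1st person -iy → gomokheiy.
Attach tense present -eb → gomokheiyeb.
Attach mood indicative -yoy → gomokheiyebyoy.
Apply vowel harmony: gomokheiyebyoy → gomokheiyebyey.
Apply epenthesis: gomokheiyebyey → gomokheiyeboyey.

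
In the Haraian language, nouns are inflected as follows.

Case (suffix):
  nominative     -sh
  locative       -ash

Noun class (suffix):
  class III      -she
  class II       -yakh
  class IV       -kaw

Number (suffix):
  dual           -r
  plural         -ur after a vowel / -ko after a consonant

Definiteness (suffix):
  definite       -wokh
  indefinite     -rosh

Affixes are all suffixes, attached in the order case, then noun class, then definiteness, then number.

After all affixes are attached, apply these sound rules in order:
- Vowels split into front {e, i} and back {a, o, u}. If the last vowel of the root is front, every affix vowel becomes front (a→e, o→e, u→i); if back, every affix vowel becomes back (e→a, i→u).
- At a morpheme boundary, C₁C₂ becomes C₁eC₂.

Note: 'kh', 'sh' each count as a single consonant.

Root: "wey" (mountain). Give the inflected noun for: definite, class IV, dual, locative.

Attach case locative -ash → weyash.
Attach noun class class IV -kaw → weyashkaw.
Attach definiteness definite -wokh → weyashkawwokh.
Attach number dual -r → weyashkawwokhr.
Apply vowel harmony: weyashkawwokhr → weyeshkewwekhr.
Apply epenthesis: weyeshkewwekhr → weyeshekewewekher.

weyeshekewewekher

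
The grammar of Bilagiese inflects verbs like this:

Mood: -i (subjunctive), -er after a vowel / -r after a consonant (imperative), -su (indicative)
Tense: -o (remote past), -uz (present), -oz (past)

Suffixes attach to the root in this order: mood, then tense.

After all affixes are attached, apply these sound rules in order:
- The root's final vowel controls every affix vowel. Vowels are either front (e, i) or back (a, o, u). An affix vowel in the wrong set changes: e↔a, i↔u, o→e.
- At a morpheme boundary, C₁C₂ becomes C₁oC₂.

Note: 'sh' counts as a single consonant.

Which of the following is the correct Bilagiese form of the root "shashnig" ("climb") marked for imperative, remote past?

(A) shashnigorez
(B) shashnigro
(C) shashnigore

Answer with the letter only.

Attach mood imperative -r (after consonant 'g') → shashnigr.
Attach tense remote past -o → shashnigro.
Apply vowel harmony: shashnigro → shashnigre.
Apply epenthesis: shashnigre → shashnigore.
So the correct form is shashnigore, option (C).
(A) shashnigorez is wrong: it uses past instead of remote past for tense.
(B) shashnigro is wrong: it fails to apply the sound rule(s).

C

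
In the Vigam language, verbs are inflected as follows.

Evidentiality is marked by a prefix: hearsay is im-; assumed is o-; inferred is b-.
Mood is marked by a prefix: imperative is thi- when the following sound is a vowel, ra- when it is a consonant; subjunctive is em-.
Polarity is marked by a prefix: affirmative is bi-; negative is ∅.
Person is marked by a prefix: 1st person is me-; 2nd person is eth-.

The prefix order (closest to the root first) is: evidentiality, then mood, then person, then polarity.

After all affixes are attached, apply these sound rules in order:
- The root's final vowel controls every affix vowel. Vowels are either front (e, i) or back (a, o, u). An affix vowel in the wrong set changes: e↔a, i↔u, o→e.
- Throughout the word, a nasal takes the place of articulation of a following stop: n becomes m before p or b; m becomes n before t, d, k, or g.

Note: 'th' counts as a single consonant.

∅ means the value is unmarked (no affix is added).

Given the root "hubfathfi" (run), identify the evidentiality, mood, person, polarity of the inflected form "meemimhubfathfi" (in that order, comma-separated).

Segment: me-em-im-hubfathfi.
evidentiality: im- → hearsay.
mood: em- → subjunctive.
person: me- → 1st person.
polarity: ∅ → negative.

hearsay, subjunctive, 1st person, negative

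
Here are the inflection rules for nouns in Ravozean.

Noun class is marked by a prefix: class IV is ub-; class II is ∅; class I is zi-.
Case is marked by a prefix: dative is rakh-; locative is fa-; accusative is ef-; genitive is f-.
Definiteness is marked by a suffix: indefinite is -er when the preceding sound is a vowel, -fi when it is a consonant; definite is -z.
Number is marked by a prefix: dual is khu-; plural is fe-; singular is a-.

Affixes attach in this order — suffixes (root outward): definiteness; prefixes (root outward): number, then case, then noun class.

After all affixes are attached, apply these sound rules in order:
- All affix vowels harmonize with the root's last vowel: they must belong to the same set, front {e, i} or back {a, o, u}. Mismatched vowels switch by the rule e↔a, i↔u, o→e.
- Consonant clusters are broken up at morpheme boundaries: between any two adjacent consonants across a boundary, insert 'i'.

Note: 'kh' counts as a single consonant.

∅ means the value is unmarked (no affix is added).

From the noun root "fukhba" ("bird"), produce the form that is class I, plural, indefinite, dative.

Attach number plural fe- → fefukhba.
Attach case dative rakh- → rakhfefukhba.
Attach definiteness indefinite -er (after vowel 'a') → rakhfefukhbaer.
Attach noun class class I zi- → zirakhfefukhbaer.
Apply vowel harmony: zirakhfefukhbaer → zurakhfafukhbaar.
Apply epenthesis: zurakhfafukhbaar → zurakhifafukhbaar.

zurakhifafukhbaar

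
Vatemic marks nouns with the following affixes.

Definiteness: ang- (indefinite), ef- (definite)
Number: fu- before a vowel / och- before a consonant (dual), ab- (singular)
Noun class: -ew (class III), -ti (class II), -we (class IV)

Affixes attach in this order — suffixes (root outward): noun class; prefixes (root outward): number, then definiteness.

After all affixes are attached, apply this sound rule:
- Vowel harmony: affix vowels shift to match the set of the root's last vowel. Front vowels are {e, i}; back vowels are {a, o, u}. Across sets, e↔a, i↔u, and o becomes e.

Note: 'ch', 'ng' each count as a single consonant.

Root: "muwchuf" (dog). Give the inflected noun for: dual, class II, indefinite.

Attach number dual och- (before consonant 'm') → ochmuwchuf.
Attach definiteness indefinite ang- → angochmuwchuf.
Attach noun class class II -ti → angochmuwchufti.
Apply vowel harmony: angochmuwchufti → angochmuwchuftu.

angochmuwchuftu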